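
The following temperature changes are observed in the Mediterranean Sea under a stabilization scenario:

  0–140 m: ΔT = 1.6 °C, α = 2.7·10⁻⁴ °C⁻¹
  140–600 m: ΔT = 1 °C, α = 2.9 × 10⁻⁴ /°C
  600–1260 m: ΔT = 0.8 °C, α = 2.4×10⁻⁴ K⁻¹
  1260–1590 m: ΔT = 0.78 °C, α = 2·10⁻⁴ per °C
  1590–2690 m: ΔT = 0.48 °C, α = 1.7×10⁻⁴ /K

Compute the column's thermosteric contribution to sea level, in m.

Δh ≈ 0.462 m

Layer 1: 2.7×10⁻⁴ × 140 × 1.6 = 0.06048 m
1 × 2.9×10⁻⁴ × 460 = 0.13340 m
Layer 3: 2.4×10⁻⁴ × 0.8 × 660 = 0.12672 m
330 × 0.78 × 2×10⁻⁴ = 0.05148 m
1100 × 1.7×10⁻⁴ × 0.48 = 0.08976 m
Δh = 0.06048 + 0.13340 + 0.12672 + 0.05148 + 0.08976 = 0.46184 m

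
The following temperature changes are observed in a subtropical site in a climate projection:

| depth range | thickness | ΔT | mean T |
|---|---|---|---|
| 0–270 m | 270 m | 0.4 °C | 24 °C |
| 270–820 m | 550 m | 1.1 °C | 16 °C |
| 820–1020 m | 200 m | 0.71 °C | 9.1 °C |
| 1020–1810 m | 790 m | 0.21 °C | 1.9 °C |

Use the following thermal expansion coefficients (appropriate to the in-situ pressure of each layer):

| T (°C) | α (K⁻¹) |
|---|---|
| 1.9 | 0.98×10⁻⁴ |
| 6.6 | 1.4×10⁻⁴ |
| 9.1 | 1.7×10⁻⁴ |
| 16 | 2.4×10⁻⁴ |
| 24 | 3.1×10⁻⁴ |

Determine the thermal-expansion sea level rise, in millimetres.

about 220 mm

Layer 1 at 24 °C → α = 3.1×10⁻⁴ K⁻¹
Layer 2 at 16 °C → α = 2.4×10⁻⁴ K⁻¹
Layer 3 at 9.1 °C → α = 1.7×10⁻⁴ K⁻¹
Layer 4 at 1.9 °C → α = 0.98×10⁻⁴ K⁻¹
0–270 m: 0.4 × 3.1×10⁻⁴ × 270 = 0.03348 m
270–820 m: 550 × 1.1 × 2.4×10⁻⁴ = 0.14520 m
820–1020 m: 200 × 0.71 × 1.7×10⁻⁴ = 0.02414 m
0.21 × 0.98×10⁻⁴ × 790 = 0.0162582 m
Δh = 0.03348 + 0.14520 + 0.02414 + 0.0162582 = 0.2190782 m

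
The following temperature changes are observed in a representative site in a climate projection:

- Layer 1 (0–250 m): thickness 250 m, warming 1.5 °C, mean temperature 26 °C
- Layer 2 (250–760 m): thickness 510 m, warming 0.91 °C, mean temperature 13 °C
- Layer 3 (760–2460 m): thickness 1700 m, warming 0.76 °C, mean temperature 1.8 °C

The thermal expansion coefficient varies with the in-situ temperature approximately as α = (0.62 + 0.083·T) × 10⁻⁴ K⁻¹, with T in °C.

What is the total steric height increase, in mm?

282 mm of thermosteric rise

Layer 1: α = (0.62 + 0.083×26)×10⁻⁴ = 2.778×10⁻⁴ K⁻¹
Layer 2: α = (0.62 + 0.083×13)×10⁻⁴ = 1.699×10⁻⁴ K⁻¹
Layer 3: α = (0.62 + 0.083×1.8)×10⁻⁴ = 0.7694×10⁻⁴ K⁻¹
0–250 m: 250 × 1.5 × 2.778×10⁻⁴ = 0.104175 m
Layer 2: 510 × 1.699×10⁻⁴ × 0.91 = 0.07885059 m
1700 × 0.7694×10⁻⁴ × 0.76 = 0.09940648 m
Δh = 0.104175 + 0.07885059 + 0.09940648 = 0.28243207 m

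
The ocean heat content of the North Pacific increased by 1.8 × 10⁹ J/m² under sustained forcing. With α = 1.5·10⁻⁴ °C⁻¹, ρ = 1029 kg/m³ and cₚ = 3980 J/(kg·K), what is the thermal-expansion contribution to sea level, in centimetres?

6.59 cm of thermosteric rise

Δh = αQ/(ρcₚ) = 1.5×10⁻⁴ × 1.8×10⁹ / (1029 × 3980) ≈ 0.065927 m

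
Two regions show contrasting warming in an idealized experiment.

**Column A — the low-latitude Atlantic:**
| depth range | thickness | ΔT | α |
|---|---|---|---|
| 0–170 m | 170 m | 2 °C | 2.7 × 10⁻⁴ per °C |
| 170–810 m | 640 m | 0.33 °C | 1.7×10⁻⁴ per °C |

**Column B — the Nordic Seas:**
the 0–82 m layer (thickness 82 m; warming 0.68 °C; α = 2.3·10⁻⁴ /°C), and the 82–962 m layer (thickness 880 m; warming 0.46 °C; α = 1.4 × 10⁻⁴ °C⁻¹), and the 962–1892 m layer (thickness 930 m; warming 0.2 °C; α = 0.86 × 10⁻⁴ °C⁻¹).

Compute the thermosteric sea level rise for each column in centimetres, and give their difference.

A: 12.8 cm; B: 8.55 cm; difference 4.22 cm

A 2 × 2.7×10⁻⁴ × 170 = 0.09180 m
A Layer 2: 640 × 0.33 × 1.7×10⁻⁴ = 0.035904 m
A total: 0.127704 m
B 0–82 m: 2.3×10⁻⁴ × 0.68 × 82 = 0.0128248 m
B Layer 2: 880 × 1.4×10⁻⁴ × 0.46 = 0.056672 m
B 930 × 0.2 × 0.86×10⁻⁴ = 0.015996 m
B total: 0.0854928 m
Difference: 0.127704 − 0.0854928 = 0.0422112 m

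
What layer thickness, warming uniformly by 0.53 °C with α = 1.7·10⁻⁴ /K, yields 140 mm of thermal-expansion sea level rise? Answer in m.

H = Δh/(αΔT) = 0.14 / (1.7×10⁻⁴ × 0.53) ≈ 1554 m

1550 m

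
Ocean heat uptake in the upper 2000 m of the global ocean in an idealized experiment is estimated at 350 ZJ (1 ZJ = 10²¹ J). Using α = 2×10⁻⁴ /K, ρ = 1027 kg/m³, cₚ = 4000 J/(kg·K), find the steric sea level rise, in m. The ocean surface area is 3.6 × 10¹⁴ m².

Per unit area: Q = 350×10²¹ / (3.6×10¹⁴) ≈ 9.722×10⁸ J/m²
Δh = αQ/(ρcₚ) = 2×10⁻⁴ × 9.722×10⁸ / (1027 × 4000) ≈ 0.047332 m

Δh = 0.047 m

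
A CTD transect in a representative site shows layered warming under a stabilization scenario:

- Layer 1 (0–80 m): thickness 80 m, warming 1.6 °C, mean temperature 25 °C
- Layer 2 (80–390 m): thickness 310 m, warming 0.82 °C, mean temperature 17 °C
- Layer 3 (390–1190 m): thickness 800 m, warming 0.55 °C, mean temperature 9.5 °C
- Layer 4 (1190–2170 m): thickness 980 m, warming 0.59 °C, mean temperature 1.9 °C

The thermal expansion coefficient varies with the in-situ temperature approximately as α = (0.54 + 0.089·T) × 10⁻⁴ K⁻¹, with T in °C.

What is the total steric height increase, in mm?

Δh ≈ 190 mm

Layer 1: α = (0.54 + 0.089×25)×10⁻⁴ = 2.765×10⁻⁴ K⁻¹
Layer 2: α = (0.54 + 0.089×17)×10⁻⁴ = 2.053×10⁻⁴ K⁻¹
Layer 3: α = (0.54 + 0.089×9.5)×10⁻⁴ = 1.3855×10⁻⁴ K⁻¹
Layer 4: α = (0.54 + 0.089×1.9)×10⁻⁴ = 0.7091×10⁻⁴ K⁻¹
Layer 1: 80 × 1.6 × 2.765×10⁻⁴ = 0.035392 m
2.053×10⁻⁴ × 0.82 × 310 = 0.05218726 m
390–1190 m: 800 × 0.55 × 1.3855×10⁻⁴ = 0.060962 m
Layer 4: 980 × 0.7091×10⁻⁴ × 0.59 = 0.041000162 m
Δh = 0.035392 + 0.05218726 + 0.060962 + 0.041000162 = 0.189541422 m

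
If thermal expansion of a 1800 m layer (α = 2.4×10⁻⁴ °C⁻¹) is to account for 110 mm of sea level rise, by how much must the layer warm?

ΔT ≈ 0.255 °C

ΔT = Δh/(αH) = 0.11 / (2.4×10⁻⁴ × 1800) ≈ 0.2546 °C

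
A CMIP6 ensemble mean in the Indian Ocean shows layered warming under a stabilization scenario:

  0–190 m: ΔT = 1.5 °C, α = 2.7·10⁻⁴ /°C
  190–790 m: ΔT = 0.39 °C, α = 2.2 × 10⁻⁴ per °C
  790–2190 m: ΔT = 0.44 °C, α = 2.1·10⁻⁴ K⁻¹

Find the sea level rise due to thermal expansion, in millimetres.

0–190 m: 1.5 × 2.7×10⁻⁴ × 190 = 0.07695 m
Layer 2: 600 × 0.39 × 2.2×10⁻⁴ = 0.05148 m
Layer 3: 2.1×10⁻⁴ × 0.44 × 1400 = 0.12936 m
Δh = 0.07695 + 0.05148 + 0.12936 = 0.25779 m

258 mm of thermosteric rise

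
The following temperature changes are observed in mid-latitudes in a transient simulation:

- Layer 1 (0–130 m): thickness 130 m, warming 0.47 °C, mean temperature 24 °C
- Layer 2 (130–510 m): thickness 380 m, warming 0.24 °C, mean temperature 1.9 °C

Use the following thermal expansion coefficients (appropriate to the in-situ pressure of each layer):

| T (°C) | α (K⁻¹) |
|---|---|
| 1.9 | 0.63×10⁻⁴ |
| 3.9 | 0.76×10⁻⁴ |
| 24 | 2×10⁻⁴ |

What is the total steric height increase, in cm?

Layer 1 at 24 °C → α = 2×10⁻⁴ K⁻¹
Layer 2 at 1.9 °C → α = 0.63×10⁻⁴ K⁻¹
Layer 1: 0.47 × 2×10⁻⁴ × 130 = 0.01222 m
130–510 m: 380 × 0.24 × 0.63×10⁻⁴ = 0.0057456 m
Δh = 0.01222 + 0.0057456 = 0.0179656 m ≈ 1.80 cm

Δh ≈ 1.80 cm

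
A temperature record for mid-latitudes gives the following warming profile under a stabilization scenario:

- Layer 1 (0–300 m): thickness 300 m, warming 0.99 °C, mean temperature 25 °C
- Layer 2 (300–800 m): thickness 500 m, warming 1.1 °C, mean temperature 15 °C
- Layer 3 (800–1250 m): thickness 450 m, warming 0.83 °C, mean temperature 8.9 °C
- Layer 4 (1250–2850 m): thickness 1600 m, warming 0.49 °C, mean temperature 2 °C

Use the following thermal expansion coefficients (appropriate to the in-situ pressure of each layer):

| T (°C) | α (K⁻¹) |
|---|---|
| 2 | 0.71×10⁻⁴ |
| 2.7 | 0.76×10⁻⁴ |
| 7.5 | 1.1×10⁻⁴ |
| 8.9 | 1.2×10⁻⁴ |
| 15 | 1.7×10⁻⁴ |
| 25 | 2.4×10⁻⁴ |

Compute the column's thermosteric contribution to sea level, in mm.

Layer 1 at 25 °C → α = 2.4×10⁻⁴ K⁻¹
Layer 2 at 15 °C → α = 1.7×10⁻⁴ K⁻¹
Layer 3 at 8.9 °C → α = 1.2×10⁻⁴ K⁻¹
Layer 4 at 2 °C → α = 0.71×10⁻⁴ K⁻¹
0.99 × 300 × 2.4×10⁻⁴ = 0.07128 m
1.1 × 500 × 1.7×10⁻⁴ = 0.09350 m
450 × 1.2×10⁻⁴ × 0.83 = 0.04482 m
1250–2850 m: 0.49 × 0.71×10⁻⁴ × 1600 = 0.055664 m
Δh = 0.07128 + 0.09350 + 0.04482 + 0.055664 = 0.265264 m ≈ 265 mm

Δh = 265 mm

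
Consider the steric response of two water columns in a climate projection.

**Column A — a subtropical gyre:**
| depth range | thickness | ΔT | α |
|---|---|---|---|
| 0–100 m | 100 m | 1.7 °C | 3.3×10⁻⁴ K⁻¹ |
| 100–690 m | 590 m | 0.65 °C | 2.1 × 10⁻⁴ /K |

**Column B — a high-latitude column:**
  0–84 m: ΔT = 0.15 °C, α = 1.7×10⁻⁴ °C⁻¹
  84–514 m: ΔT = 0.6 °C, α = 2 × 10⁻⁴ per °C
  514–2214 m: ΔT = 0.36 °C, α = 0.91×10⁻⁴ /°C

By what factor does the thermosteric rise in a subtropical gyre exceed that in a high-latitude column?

A 100 × 1.7 × 3.3×10⁻⁴ = 0.05610 m
A Layer 2: 590 × 2.1×10⁻⁴ × 0.65 = 0.080535 m
A total: 0.136635 m
B 0.15 × 1.7×10⁻⁴ × 84 = 0.002142 m
B 430 × 0.6 × 2×10⁻⁴ = 0.05160 m
B Layer 3: 1700 × 0.91×10⁻⁴ × 0.36 = 0.055692 m
B total: 0.109434 m
Ratio: 0.136635 / 0.109434 ≈ 1.249

1.25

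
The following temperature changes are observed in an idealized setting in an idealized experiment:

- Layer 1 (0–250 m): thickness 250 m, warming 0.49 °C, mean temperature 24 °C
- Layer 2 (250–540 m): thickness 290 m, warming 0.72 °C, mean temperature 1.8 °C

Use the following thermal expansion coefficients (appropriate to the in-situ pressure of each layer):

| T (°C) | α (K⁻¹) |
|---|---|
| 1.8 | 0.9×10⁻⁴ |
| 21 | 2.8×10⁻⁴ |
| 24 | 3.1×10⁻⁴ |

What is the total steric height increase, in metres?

Δh = 0.0568 m

Layer 1 at 24 °C → α = 3.1×10⁻⁴ K⁻¹
Layer 2 at 1.8 °C → α = 0.9×10⁻⁴ K⁻¹
Layer 1: 250 × 3.1×10⁻⁴ × 0.49 = 0.037975 m
250–540 m: 0.72 × 0.9×10⁻⁴ × 290 = 0.018792 m
Δh = 0.037975 + 0.018792 = 0.056767 m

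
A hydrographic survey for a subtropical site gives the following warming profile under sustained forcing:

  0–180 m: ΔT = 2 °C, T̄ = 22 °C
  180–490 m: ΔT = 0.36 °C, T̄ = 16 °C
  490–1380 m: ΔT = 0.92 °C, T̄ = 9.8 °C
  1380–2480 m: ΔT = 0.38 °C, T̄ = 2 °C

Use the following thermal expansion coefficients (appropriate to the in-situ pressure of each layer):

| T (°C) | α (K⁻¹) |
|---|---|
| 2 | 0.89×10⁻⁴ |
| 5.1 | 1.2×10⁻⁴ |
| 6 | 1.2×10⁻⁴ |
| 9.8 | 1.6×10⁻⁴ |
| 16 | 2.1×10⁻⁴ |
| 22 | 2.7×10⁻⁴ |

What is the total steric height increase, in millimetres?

Layer 1 at 22 °C → α = 2.7×10⁻⁴ K⁻¹
Layer 2 at 16 °C → α = 2.1×10⁻⁴ K⁻¹
Layer 3 at 9.8 °C → α = 1.6×10⁻⁴ K⁻¹
Layer 4 at 2 °C → α = 0.89×10⁻⁴ K⁻¹
Layer 1: 2.7×10⁻⁴ × 2 × 180 = 0.09720 m
0.36 × 2.1×10⁻⁴ × 310 = 0.023436 m
1.6×10⁻⁴ × 0.92 × 890 = 0.131008 m
0.89×10⁻⁴ × 1100 × 0.38 = 0.037202 m
Δh = 0.09720 + 0.023436 + 0.131008 + 0.037202 = 0.288846 m ≈ 289 mm

289 mm of thermosteric rise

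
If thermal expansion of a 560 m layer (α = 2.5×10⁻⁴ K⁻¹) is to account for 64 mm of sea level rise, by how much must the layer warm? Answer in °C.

ΔT = Δh/(αH) = 0.064 / (2.5×10⁻⁴ × 560) ≈ 0.4571 °C

ΔT ≈ 0.457 °C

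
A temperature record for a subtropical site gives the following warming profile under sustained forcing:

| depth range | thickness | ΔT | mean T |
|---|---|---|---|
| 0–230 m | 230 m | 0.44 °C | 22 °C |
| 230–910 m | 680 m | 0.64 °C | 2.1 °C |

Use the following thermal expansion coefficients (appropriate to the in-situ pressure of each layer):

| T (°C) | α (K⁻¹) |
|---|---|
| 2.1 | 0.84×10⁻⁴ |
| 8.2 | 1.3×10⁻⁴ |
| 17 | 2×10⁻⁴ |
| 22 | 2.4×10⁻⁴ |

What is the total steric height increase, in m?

Layer 1 at 22 °C → α = 2.4×10⁻⁴ K⁻¹
Layer 2 at 2.1 °C → α = 0.84×10⁻⁴ K⁻¹
0–230 m: 0.44 × 2.4×10⁻⁴ × 230 = 0.024288 m
0.84×10⁻⁴ × 680 × 0.64 = 0.0365568 m
Δh = 0.024288 + 0.0365568 = 0.0608448 m

0.061 m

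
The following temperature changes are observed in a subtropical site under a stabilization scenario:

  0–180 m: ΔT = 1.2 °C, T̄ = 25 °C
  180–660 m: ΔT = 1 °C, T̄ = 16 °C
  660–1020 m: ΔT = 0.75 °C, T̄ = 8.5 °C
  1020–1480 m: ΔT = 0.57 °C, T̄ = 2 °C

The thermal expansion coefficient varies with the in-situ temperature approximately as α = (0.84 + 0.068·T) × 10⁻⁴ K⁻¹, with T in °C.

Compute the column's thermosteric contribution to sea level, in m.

Layer 1: α = (0.84 + 0.068×25)×10⁻⁴ = 2.54×10⁻⁴ K⁻¹
Layer 2: α = (0.84 + 0.068×16)×10⁻⁴ = 1.928×10⁻⁴ K⁻¹
Layer 3: α = (0.84 + 0.068×8.5)×10⁻⁴ = 1.418×10⁻⁴ K⁻¹
Layer 4: α = (0.84 + 0.068×2)×10⁻⁴ = 0.976×10⁻⁴ K⁻¹
0–180 m: 180 × 1.2 × 2.54×10⁻⁴ = 0.054864 m
Layer 2: 480 × 1.928×10⁻⁴ × 1 = 0.092544 m
660–1020 m: 1.418×10⁻⁴ × 0.75 × 360 = 0.038286 m
1020–1480 m: 0.57 × 0.976×10⁻⁴ × 460 = 0.02559072 m
Δh = 0.054864 + 0.092544 + 0.038286 + 0.02559072 = 0.21128472 m ≈ 0.211 m

Δh = 0.211 m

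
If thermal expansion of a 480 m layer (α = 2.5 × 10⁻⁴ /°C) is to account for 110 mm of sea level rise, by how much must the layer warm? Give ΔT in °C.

ΔT = Δh/(αH) = 0.11 / (2.5×10⁻⁴ × 480) ≈ 0.9167 °C

about 0.917 °C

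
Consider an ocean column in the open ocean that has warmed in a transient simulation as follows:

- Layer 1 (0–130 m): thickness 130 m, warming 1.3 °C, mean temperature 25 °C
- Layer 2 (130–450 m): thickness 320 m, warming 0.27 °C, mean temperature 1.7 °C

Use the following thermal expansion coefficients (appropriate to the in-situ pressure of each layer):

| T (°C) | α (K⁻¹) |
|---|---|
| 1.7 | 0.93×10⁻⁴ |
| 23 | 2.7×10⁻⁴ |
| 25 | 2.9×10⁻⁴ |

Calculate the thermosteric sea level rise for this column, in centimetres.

Layer 1 at 25 °C → α = 2.9×10⁻⁴ K⁻¹
Layer 2 at 1.7 °C → α = 0.93×10⁻⁴ K⁻¹
2.9×10⁻⁴ × 130 × 1.3 = 0.04901 m
130–450 m: 0.93×10⁻⁴ × 320 × 0.27 = 0.0080352 m
Δh = 0.04901 + 0.0080352 = 0.0570452 m

Δh = 5.70 cm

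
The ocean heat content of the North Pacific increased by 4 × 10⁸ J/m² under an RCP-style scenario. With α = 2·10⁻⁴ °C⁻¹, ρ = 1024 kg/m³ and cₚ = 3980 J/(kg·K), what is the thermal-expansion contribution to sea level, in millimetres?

Δh = αQ/(ρcₚ) = 2×10⁻⁴ × 4×10⁸ / (1024 × 3980) ≈ 0.019629 m

Δh ≈ 20 mm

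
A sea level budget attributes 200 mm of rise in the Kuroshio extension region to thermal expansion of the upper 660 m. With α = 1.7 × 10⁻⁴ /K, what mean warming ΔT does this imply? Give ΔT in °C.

ΔT = Δh/(αH) = 0.2 / (1.7×10⁻⁴ × 660) ≈ 1.783 °C

ΔT ≈ 1.8 °C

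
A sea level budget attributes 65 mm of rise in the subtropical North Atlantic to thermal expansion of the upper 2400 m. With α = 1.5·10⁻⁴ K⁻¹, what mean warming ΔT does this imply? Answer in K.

ΔT = Δh/(αH) = 0.065 / (1.5×10⁻⁴ × 2400) ≈ 0.1806 K

0.18 K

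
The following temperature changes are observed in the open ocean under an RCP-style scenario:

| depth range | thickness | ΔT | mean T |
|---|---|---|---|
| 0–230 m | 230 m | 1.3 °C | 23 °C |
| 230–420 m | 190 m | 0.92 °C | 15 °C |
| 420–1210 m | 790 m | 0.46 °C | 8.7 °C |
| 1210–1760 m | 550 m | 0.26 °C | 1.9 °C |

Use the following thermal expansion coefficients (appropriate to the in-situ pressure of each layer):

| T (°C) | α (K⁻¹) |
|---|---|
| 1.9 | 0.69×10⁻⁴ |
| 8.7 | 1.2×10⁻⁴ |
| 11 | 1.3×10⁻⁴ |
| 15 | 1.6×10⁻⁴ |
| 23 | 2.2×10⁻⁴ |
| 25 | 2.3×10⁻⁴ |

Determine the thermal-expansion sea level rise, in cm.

Layer 1 at 23 °C → α = 2.2×10⁻⁴ K⁻¹
Layer 2 at 15 °C → α = 1.6×10⁻⁴ K⁻¹
Layer 3 at 8.7 °C → α = 1.2×10⁻⁴ K⁻¹
Layer 4 at 1.9 °C → α = 0.69×10⁻⁴ K⁻¹
Layer 1: 2.2×10⁻⁴ × 230 × 1.3 = 0.06578 m
Layer 2: 190 × 1.6×10⁻⁴ × 0.92 = 0.027968 m
1.2×10⁻⁴ × 0.46 × 790 = 0.043608 m
0.26 × 550 × 0.69×10⁻⁴ = 0.009867 m
Δh = 0.06578 + 0.027968 + 0.043608 + 0.009867 = 0.147223 m ≈ 15 cm

15 cm of thermosteric rise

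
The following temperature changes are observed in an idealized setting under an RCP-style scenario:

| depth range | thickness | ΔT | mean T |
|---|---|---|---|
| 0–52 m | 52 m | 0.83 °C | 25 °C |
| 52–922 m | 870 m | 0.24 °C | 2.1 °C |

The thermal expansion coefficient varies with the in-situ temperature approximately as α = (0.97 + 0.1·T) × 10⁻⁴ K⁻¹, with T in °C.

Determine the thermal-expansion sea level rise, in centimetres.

Layer 1: α = (0.97 + 0.1×25)×10⁻⁴ = 3.47×10⁻⁴ K⁻¹
Layer 2: α = (0.97 + 0.1×2.1)×10⁻⁴ = 1.18×10⁻⁴ K⁻¹
Layer 1: 52 × 3.47×10⁻⁴ × 0.83 = 0.01497652 m
870 × 0.24 × 1.18×10⁻⁴ = 0.0246384 m
Δh = 0.01497652 + 0.0246384 = 0.03961492 m

3.96 cm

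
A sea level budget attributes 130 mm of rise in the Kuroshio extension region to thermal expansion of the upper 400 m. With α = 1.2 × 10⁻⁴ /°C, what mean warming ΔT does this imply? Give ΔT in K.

ΔT ≈ 2.71 K

ΔT = Δh/(αH) = 0.13 / (1.2×10⁻⁴ × 400) ≈ 2.708 K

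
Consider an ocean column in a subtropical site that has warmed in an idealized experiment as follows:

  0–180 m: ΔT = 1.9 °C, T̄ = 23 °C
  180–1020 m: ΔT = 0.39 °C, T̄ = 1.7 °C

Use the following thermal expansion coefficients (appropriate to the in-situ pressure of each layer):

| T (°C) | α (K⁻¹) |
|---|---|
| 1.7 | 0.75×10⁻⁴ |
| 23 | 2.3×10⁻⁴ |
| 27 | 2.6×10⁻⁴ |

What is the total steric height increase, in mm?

Layer 1 at 23 °C → α = 2.3×10⁻⁴ K⁻¹
Layer 2 at 1.7 °C → α = 0.75×10⁻⁴ K⁻¹
Layer 1: 180 × 1.9 × 2.3×10⁻⁴ = 0.07866 m
Layer 2: 840 × 0.75×10⁻⁴ × 0.39 = 0.02457 m
Δh = 0.07866 + 0.02457 = 0.10323 m

about 103 mm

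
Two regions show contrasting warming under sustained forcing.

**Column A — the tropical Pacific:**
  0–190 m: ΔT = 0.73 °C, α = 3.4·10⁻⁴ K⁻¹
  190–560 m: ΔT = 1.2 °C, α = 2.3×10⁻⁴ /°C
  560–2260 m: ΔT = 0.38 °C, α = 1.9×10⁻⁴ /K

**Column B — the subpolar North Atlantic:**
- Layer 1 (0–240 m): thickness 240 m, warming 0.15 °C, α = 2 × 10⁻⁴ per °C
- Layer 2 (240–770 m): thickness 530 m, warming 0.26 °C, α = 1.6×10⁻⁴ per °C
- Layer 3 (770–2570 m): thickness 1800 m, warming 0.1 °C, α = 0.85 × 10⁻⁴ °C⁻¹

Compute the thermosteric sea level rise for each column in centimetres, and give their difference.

Δh_A ≈ 27 cm, Δh_B ≈ 4.5 cm; difference ≈ 23 cm

A 190 × 0.73 × 3.4×10⁻⁴ = 0.047158 m
A Layer 2: 370 × 1.2 × 2.3×10⁻⁴ = 0.10212 m
A Layer 3: 1.9×10⁻⁴ × 0.38 × 1700 = 0.12274 m
A total: 0.272018 m
B Layer 1: 240 × 2×10⁻⁴ × 0.15 = 0.00720 m
B 240–770 m: 530 × 0.26 × 1.6×10⁻⁴ = 0.022048 m
B 770–2570 m: 0.85×10⁻⁴ × 1800 × 0.1 = 0.01530 m
B total: 0.044548 m
Difference: 0.272018 − 0.044548 = 0.22747 m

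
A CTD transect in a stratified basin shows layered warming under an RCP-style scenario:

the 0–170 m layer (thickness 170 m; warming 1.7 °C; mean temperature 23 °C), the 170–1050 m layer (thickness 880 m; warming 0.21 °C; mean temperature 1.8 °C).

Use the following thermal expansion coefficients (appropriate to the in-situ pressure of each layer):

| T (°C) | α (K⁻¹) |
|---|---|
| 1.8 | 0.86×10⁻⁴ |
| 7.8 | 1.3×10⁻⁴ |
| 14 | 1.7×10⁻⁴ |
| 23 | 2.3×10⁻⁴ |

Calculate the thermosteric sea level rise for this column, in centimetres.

Layer 1 at 23 °C → α = 2.3×10⁻⁴ K⁻¹
Layer 2 at 1.8 °C → α = 0.86×10⁻⁴ K⁻¹
0–170 m: 2.3×10⁻⁴ × 1.7 × 170 = 0.06647 m
Layer 2: 880 × 0.21 × 0.86×10⁻⁴ = 0.0158928 m
Δh = 0.06647 + 0.0158928 = 0.0823628 m ≈ 8.2 cm

Δh ≈ 8.2 cm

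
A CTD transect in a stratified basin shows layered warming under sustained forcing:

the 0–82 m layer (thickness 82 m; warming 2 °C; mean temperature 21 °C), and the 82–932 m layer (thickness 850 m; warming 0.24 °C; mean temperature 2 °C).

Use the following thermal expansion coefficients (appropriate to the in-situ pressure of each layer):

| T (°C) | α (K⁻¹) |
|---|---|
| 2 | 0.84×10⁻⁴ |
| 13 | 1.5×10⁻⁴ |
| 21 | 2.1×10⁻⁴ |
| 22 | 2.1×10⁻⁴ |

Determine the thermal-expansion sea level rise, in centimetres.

Layer 1 at 21 °C → α = 2.1×10⁻⁴ K⁻¹
Layer 2 at 2 °C → α = 0.84×10⁻⁴ K⁻¹
0–82 m: 82 × 2.1×10⁻⁴ × 2 = 0.03444 m
82–932 m: 0.84×10⁻⁴ × 0.24 × 850 = 0.017136 m
Δh = 0.03444 + 0.017136 = 0.051576 m

5.16 cm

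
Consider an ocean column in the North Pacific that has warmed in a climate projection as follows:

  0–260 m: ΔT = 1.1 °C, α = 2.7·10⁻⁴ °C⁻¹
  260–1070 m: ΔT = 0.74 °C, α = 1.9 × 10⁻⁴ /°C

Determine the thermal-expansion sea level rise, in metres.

2.7×10⁻⁴ × 260 × 1.1 = 0.07722 m
Layer 2: 1.9×10⁻⁴ × 0.74 × 810 = 0.113886 m
Δh = 0.07722 + 0.113886 = 0.191106 m

about 0.191 m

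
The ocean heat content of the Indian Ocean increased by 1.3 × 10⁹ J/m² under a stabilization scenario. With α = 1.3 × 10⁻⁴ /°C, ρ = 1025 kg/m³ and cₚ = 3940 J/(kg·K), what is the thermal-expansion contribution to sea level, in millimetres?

Δh = αQ/(ρcₚ) = 1.3×10⁻⁴ × 1.3×10⁹ / (1025 × 3940) ≈ 0.041847 m

Δh ≈ 41.8 mm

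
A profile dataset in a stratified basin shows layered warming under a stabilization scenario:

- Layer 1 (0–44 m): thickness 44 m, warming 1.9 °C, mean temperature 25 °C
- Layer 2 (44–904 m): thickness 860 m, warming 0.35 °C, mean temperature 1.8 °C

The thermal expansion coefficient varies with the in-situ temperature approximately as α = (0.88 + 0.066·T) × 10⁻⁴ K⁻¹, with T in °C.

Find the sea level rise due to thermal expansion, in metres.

Δh ≈ 0.051 m

Layer 1: α = (0.88 + 0.066×25)×10⁻⁴ = 2.53×10⁻⁴ K⁻¹
Layer 2: α = (0.88 + 0.066×1.8)×10⁻⁴ = 0.9988×10⁻⁴ K⁻¹
2.53×10⁻⁴ × 1.9 × 44 = 0.0211508 m
0.9988×10⁻⁴ × 0.35 × 860 = 0.03006388 m
Δh = 0.0211508 + 0.03006388 = 0.05121468 m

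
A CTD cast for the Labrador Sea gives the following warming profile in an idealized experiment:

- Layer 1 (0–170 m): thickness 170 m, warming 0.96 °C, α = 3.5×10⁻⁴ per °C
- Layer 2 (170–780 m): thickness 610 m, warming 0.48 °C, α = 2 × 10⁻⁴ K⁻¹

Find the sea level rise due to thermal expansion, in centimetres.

0–170 m: 3.5×10⁻⁴ × 170 × 0.96 = 0.05712 m
170–780 m: 2×10⁻⁴ × 0.48 × 610 = 0.05856 m
Δh = 0.05712 + 0.05856 = 0.11568 m

Δh = 12 cm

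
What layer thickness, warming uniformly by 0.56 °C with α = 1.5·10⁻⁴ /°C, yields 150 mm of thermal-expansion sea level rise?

H = Δh/(αΔT) = 0.15 / (1.5×10⁻⁴ × 0.56) ≈ 1786 m

about 1800 m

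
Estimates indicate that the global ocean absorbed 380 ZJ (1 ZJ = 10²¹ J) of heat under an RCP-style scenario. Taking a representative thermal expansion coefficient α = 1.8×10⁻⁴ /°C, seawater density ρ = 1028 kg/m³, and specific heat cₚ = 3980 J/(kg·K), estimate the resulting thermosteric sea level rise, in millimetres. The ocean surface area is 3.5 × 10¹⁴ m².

Δh ≈ 47.8 mm

Per unit area: Q = 380×10²¹ / (3.5×10¹⁴) ≈ 1.086×10⁹ J/m²
Δh = αQ/(ρcₚ) = 1.8×10⁻⁴ × 1.086×10⁹ / (1028 × 3980) ≈ 0.047778 m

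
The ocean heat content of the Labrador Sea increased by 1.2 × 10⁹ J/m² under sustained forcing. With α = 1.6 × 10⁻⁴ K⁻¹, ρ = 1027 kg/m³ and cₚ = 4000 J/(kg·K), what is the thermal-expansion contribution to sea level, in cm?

about 4.7 cm

Δh = αQ/(ρcₚ) = 1.6×10⁻⁴ × 1.2×10⁹ / (1027 × 4000) ≈ 0.046738 m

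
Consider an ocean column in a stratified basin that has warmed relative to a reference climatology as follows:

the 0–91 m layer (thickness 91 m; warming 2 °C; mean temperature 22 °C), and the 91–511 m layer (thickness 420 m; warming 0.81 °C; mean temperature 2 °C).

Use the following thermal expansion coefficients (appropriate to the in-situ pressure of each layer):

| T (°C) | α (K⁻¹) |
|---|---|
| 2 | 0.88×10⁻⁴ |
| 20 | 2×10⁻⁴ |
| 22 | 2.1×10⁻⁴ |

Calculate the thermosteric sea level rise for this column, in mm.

68 mm of thermosteric rise

Layer 1 at 22 °C → α = 2.1×10⁻⁴ K⁻¹
Layer 2 at 2 °C → α = 0.88×10⁻⁴ K⁻¹
0–91 m: 91 × 2 × 2.1×10⁻⁴ = 0.03822 m
91–511 m: 0.81 × 420 × 0.88×10⁻⁴ = 0.0299376 m
Δh = 0.03822 + 0.0299376 = 0.0681576 m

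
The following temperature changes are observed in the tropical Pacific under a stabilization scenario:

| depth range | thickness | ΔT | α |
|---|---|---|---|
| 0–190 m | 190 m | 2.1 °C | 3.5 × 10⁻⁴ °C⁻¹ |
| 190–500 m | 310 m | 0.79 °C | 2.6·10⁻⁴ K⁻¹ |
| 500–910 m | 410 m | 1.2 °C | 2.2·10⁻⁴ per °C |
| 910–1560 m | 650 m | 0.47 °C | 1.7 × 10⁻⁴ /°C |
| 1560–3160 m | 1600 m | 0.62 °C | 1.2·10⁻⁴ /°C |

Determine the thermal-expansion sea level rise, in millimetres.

480 mm

Layer 1: 2.1 × 3.5×10⁻⁴ × 190 = 0.13965 m
310 × 0.79 × 2.6×10⁻⁴ = 0.063674 m
1.2 × 410 × 2.2×10⁻⁴ = 0.10824 m
Layer 4: 1.7×10⁻⁴ × 650 × 0.47 = 0.051935 m
1.2×10⁻⁴ × 1600 × 0.62 = 0.11904 m
Δh = 0.13965 + 0.063674 + 0.10824 + 0.051935 + 0.11904 = 0.482539 m ≈ 480 mm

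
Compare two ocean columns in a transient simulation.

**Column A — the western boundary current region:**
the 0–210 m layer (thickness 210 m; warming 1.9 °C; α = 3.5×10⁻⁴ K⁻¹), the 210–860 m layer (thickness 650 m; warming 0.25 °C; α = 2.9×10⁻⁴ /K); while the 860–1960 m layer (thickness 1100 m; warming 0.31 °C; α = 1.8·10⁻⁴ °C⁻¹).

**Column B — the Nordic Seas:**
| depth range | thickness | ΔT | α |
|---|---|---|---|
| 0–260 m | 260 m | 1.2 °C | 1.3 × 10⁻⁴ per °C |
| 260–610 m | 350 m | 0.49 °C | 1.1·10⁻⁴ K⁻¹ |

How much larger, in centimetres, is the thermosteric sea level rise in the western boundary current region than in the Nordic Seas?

A Layer 1: 3.5×10⁻⁴ × 210 × 1.9 = 0.13965 m
A 210–860 m: 650 × 2.9×10⁻⁴ × 0.25 = 0.047125 m
A 860–1960 m: 0.31 × 1.8×10⁻⁴ × 1100 = 0.06138 m
A total: 0.248155 m
B 260 × 1.2 × 1.3×10⁻⁴ = 0.04056 m
B 260–610 m: 0.49 × 1.1×10⁻⁴ × 350 = 0.018865 m
B total: 0.059425 m
Difference: 0.248155 − 0.059425 = 0.18873 m

18.9 cm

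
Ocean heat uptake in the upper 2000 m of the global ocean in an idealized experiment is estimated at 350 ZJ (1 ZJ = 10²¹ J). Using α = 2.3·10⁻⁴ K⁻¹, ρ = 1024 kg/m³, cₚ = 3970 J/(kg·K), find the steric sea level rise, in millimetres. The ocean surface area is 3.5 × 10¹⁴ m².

about 57 mm

Per unit area: Q = 350×10²¹ / (3.5×10¹⁴) = 1×10⁹ J/m²
Δh = αQ/(ρcₚ) = 2.3×10⁻⁴ × 1×10⁹ / (1024 × 3970) ≈ 0.056577 m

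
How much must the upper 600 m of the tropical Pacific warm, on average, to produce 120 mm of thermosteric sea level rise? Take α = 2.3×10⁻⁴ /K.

0.870 °C

ΔT = Δh/(αH) = 0.12 / (2.3×10⁻⁴ × 600) ≈ 0.8696 °C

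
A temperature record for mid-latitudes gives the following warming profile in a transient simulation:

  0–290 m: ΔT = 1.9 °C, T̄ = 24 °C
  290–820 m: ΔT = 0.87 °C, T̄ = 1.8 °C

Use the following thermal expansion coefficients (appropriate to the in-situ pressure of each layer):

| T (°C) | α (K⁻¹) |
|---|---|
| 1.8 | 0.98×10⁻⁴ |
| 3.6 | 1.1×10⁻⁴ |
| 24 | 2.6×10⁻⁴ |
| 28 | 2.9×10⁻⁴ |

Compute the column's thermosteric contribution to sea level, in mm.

Layer 1 at 24 °C → α = 2.6×10⁻⁴ K⁻¹
Layer 2 at 1.8 °C → α = 0.98×10⁻⁴ K⁻¹
Layer 1: 290 × 1.9 × 2.6×10⁻⁴ = 0.14326 m
Layer 2: 0.87 × 0.98×10⁻⁴ × 530 = 0.0451878 m
Δh = 0.14326 + 0.0451878 = 0.1884478 m ≈ 188 mm

188 mm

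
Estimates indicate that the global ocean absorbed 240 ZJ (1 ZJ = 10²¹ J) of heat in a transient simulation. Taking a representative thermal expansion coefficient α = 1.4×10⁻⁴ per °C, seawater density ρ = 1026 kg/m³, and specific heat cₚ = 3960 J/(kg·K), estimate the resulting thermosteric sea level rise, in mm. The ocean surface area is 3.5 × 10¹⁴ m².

Per unit area: Q = 240×10²¹ / (3.5×10¹⁴) ≈ 6.857×10⁸ J/m²
Δh = αQ/(ρcₚ) = 1.4×10⁻⁴ × 6.857×10⁸ / (1026 × 3960) ≈ 0.023628 m

23.6 mm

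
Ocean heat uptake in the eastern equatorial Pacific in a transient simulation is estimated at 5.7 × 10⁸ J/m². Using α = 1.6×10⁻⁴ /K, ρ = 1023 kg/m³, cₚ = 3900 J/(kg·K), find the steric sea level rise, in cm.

Δh = αQ/(ρcₚ) = 1.6×10⁻⁴ × 5.7×10⁸ / (1023 × 3900) ≈ 0.022859 m

about 2.3 cm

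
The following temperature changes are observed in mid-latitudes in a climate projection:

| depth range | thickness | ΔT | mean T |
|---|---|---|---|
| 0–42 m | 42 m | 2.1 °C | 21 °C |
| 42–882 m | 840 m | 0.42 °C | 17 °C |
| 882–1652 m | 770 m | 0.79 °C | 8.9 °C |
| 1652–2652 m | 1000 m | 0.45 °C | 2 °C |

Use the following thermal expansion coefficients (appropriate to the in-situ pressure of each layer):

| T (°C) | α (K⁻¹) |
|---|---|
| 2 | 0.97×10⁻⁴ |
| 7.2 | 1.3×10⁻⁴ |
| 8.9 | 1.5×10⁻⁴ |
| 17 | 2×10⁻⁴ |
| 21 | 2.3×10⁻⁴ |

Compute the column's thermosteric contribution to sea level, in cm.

22.6 cm of thermosteric rise

Layer 1 at 21 °C → α = 2.3×10⁻⁴ K⁻¹
Layer 2 at 17 °C → α = 2×10⁻⁴ K⁻¹
Layer 3 at 8.9 °C → α = 1.5×10⁻⁴ K⁻¹
Layer 4 at 2 °C → α = 0.97×10⁻⁴ K⁻¹
0–42 m: 2.1 × 42 × 2.3×10⁻⁴ = 0.020286 m
840 × 2×10⁻⁴ × 0.42 = 0.07056 m
0.79 × 1.5×10⁻⁴ × 770 = 0.091245 m
1000 × 0.45 × 0.97×10⁻⁴ = 0.04365 m
Δh = 0.020286 + 0.07056 + 0.091245 + 0.04365 = 0.225741 m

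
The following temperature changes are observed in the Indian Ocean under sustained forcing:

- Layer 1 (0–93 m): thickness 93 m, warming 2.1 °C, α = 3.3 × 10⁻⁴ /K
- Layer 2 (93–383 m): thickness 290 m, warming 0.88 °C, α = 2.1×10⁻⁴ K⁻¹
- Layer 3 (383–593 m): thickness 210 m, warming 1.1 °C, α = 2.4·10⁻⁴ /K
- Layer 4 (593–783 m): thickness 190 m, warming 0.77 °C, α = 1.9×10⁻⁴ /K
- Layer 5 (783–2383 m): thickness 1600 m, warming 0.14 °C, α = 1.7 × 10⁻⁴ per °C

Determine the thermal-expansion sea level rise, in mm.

0–93 m: 93 × 2.1 × 3.3×10⁻⁴ = 0.064449 m
290 × 2.1×10⁻⁴ × 0.88 = 0.053592 m
Layer 3: 210 × 2.4×10⁻⁴ × 1.1 = 0.05544 m
190 × 0.77 × 1.9×10⁻⁴ = 0.027797 m
783–2383 m: 1.7×10⁻⁴ × 1600 × 0.14 = 0.03808 m
Δh = 0.064449 + 0.053592 + 0.05544 + 0.027797 + 0.03808 = 0.239358 m ≈ 240 mm

about 240 mm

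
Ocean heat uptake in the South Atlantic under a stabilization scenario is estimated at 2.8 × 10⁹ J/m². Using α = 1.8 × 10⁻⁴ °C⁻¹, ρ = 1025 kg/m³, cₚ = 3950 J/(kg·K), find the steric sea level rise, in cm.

Δh = αQ/(ρcₚ) = 1.8×10⁻⁴ × 2.8×10⁹ / (1025 × 3950) ≈ 0.12448 m

12 cm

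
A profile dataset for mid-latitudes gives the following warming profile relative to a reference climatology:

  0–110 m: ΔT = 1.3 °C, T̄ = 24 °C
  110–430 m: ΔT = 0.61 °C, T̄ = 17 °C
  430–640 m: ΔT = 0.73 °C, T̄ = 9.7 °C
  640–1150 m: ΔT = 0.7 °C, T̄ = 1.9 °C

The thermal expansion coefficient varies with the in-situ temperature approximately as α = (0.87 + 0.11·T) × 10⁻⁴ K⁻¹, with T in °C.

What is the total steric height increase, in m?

Layer 1: α = (0.87 + 0.11×24)×10⁻⁴ = 3.51×10⁻⁴ K⁻¹
Layer 2: α = (0.87 + 0.11×17)×10⁻⁴ = 2.74×10⁻⁴ K⁻¹
Layer 3: α = (0.87 + 0.11×9.7)×10⁻⁴ = 1.937×10⁻⁴ K⁻¹
Layer 4: α = (0.87 + 0.11×1.9)×10⁻⁴ = 1.079×10⁻⁴ K⁻¹
110 × 3.51×10⁻⁴ × 1.3 = 0.050193 m
110–430 m: 0.61 × 320 × 2.74×10⁻⁴ = 0.0534848 m
Layer 3: 1.937×10⁻⁴ × 0.73 × 210 = 0.02969421 m
0.7 × 510 × 1.079×10⁻⁴ = 0.0385203 m
Δh = 0.050193 + 0.0534848 + 0.02969421 + 0.0385203 = 0.17189231 m

0.17 m of thermosteric rise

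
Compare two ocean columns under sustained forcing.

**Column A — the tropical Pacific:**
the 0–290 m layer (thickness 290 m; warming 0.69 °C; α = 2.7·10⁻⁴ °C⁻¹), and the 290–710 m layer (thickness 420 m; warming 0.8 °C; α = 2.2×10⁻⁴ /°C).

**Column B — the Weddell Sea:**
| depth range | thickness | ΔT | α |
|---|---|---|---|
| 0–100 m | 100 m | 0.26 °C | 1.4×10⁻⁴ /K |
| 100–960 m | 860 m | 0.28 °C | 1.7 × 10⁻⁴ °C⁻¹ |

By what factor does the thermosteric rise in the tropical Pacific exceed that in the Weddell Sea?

a factor of 2.87

A Layer 1: 2.7×10⁻⁴ × 290 × 0.69 = 0.054027 m
A 420 × 0.8 × 2.2×10⁻⁴ = 0.07392 m
A total: 0.127947 m
B 0–100 m: 100 × 0.26 × 1.4×10⁻⁴ = 0.00364 m
B 100–960 m: 860 × 1.7×10⁻⁴ × 0.28 = 0.040936 m
B total: 0.044576 m
Ratio: 0.127947 / 0.044576 ≈ 2.870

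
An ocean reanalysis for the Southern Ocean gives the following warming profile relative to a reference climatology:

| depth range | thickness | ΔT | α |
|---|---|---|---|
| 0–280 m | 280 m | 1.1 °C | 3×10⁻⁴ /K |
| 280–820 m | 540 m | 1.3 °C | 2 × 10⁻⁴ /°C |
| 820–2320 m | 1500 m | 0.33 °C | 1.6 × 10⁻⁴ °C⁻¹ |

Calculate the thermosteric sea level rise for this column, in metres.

Δh = 0.31 m

Layer 1: 1.1 × 280 × 3×10⁻⁴ = 0.09240 m
540 × 2×10⁻⁴ × 1.3 = 0.14040 m
1500 × 0.33 × 1.6×10⁻⁴ = 0.07920 m
Δh = 0.09240 + 0.14040 + 0.07920 = 0.31200 m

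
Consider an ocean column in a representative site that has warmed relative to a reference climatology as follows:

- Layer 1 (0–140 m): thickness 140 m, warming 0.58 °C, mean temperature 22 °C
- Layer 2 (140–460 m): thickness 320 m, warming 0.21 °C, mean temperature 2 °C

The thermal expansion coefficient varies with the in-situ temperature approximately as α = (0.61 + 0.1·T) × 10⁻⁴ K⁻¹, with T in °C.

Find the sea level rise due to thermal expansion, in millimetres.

about 28 mm

Layer 1: α = (0.61 + 0.1×22)×10⁻⁴ = 2.81×10⁻⁴ K⁻¹
Layer 2: α = (0.61 + 0.1×2)×10⁻⁴ = 0.81×10⁻⁴ K⁻¹
0–140 m: 140 × 0.58 × 2.81×10⁻⁴ = 0.0228172 m
Layer 2: 320 × 0.81×10⁻⁴ × 0.21 = 0.0054432 m
Δh = 0.0228172 + 0.0054432 = 0.0282604 m ≈ 28 mm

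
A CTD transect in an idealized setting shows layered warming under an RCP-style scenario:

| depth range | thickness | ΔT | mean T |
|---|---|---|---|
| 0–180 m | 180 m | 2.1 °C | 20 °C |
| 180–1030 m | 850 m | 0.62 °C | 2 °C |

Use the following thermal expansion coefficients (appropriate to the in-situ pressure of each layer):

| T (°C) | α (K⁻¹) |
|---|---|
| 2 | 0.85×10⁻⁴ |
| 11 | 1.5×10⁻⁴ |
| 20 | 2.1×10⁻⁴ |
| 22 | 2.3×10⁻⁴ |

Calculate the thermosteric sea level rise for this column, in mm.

about 120 mm

Layer 1 at 20 °C → α = 2.1×10⁻⁴ K⁻¹
Layer 2 at 2 °C → α = 0.85×10⁻⁴ K⁻¹
Layer 1: 180 × 2.1×10⁻⁴ × 2.1 = 0.07938 m
Layer 2: 0.62 × 850 × 0.85×10⁻⁴ = 0.044795 m
Δh = 0.07938 + 0.044795 = 0.124175 m ≈ 120 mm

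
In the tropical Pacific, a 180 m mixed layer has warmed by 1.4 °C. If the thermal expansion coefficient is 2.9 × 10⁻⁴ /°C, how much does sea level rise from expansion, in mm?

Δh = αΔT·H = 2.9×10⁻⁴ × 1.4 × 180 = 0.07308 m

73.1 mm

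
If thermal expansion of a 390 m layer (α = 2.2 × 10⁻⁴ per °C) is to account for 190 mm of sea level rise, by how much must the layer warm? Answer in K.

ΔT = Δh/(αH) = 0.19 / (2.2×10⁻⁴ × 390) ≈ 2.214 K

about 2.21 K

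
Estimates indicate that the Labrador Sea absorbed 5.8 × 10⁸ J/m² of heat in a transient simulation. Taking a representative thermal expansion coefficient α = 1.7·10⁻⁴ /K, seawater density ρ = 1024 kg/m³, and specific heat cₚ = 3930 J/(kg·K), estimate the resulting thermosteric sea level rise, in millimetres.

25 mm

Δh = αQ/(ρcₚ) = 1.7×10⁻⁴ × 5.8×10⁸ / (1024 × 3930) ≈ 0.024501 m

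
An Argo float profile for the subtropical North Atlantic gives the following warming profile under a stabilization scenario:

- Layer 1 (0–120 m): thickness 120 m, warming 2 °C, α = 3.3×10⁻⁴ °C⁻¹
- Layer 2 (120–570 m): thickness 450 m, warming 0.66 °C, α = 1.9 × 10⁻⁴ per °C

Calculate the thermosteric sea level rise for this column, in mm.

Δh = 140 mm

120 × 2 × 3.3×10⁻⁴ = 0.07920 m
Layer 2: 450 × 0.66 × 1.9×10⁻⁴ = 0.05643 m
Δh = 0.07920 + 0.05643 = 0.13563 m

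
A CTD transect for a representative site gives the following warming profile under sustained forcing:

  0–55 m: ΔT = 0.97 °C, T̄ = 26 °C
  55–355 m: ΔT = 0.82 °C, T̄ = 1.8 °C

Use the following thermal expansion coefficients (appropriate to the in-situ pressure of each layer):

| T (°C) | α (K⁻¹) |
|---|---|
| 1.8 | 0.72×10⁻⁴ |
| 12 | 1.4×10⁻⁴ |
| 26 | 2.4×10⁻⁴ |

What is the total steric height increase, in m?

Layer 1 at 26 °C → α = 2.4×10⁻⁴ K⁻¹
Layer 2 at 1.8 °C → α = 0.72×10⁻⁴ K⁻¹
2.4×10⁻⁴ × 55 × 0.97 = 0.012804 m
Layer 2: 0.82 × 0.72×10⁻⁴ × 300 = 0.017712 m
Δh = 0.012804 + 0.017712 = 0.030516 m ≈ 0.0305 m

about 0.0305 m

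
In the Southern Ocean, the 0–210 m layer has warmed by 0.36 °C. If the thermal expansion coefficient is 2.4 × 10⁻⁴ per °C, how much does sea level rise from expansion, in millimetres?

Δh = αΔT·H = 2.4×10⁻⁴ × 0.36 × 210 = 0.018144 m

Δh ≈ 18.1 mm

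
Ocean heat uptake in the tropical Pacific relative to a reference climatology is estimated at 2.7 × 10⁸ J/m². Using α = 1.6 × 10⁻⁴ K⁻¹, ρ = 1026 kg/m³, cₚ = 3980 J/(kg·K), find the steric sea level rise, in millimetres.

Δh ≈ 10.6 mm

Δh = αQ/(ρcₚ) = 1.6×10⁻⁴ × 2.7×10⁸ / (1026 × 3980) ≈ 0.010579 m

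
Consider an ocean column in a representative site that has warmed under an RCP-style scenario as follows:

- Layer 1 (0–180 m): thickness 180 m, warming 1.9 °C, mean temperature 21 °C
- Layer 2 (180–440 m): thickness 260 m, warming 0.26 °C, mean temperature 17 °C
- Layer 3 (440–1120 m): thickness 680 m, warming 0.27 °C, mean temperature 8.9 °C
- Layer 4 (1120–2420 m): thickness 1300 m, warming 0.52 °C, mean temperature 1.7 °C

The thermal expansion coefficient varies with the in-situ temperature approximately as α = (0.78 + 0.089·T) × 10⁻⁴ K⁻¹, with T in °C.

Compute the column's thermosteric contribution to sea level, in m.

Layer 1: α = (0.78 + 0.089×21)×10⁻⁴ = 2.649×10⁻⁴ K⁻¹
Layer 2: α = (0.78 + 0.089×17)×10⁻⁴ = 2.293×10⁻⁴ K⁻¹
Layer 3: α = (0.78 + 0.089×8.9)×10⁻⁴ = 1.5721×10⁻⁴ K⁻¹
Layer 4: α = (0.78 + 0.089×1.7)×10⁻⁴ = 0.9313×10⁻⁴ K⁻¹
180 × 1.9 × 2.649×10⁻⁴ = 0.0905958 m
180–440 m: 260 × 0.26 × 2.293×10⁻⁴ = 0.01550068 m
0.27 × 680 × 1.5721×10⁻⁴ = 0.028863756 m
1300 × 0.9313×10⁻⁴ × 0.52 = 0.06295588 m
Δh = 0.0905958 + 0.01550068 + 0.028863756 + 0.06295588 = 0.197916116 m

Δh = 0.20 m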